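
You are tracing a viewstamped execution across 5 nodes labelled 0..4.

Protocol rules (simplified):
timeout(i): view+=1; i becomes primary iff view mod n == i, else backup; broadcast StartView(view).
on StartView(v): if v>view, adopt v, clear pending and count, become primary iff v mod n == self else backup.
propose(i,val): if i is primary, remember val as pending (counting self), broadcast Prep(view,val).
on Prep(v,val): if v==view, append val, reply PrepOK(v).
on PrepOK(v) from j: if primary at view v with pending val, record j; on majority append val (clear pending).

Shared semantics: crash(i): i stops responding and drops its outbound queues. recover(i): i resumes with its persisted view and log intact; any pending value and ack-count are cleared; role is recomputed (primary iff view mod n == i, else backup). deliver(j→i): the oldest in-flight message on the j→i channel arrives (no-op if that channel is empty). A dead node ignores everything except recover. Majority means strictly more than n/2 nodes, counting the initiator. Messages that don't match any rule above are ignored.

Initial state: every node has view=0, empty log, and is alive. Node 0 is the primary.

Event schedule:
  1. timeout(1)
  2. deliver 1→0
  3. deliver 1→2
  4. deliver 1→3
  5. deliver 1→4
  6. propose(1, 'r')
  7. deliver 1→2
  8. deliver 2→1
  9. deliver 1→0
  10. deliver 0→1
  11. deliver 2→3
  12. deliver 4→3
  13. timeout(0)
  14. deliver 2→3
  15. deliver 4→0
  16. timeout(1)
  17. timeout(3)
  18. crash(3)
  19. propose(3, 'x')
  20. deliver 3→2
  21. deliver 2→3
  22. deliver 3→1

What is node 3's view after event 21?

after 1 — timeout(1): n1:prim/v1/[-]
after 2 — deliver 1→0: n0:back/v1/[-]
after 3 — deliver 1→2: n2:back/v1/[-]
after 4 — deliver 1→3: n3:back/v1/[-]
after 5 — deliver 1→4: n4:back/v1/[-]
after 6 — propose(1,'r'): ·
after 7 — deliver 1→2: n2:back/v1/[r]
after 8 — deliver 2→1: ·
after 9 — deliver 1→0: n0:back/v1/[r]
after 10 — deliver 0→1: n1:prim/v1/[r]
after 11 — deliver 2→3: ·
after 12 — deliver 4→3: ·
after 13 — timeout(0): n0:back/v2/[r]
after 14 — deliver 2→3: ·
after 15 — deliver 4→0: ·
after 16 — timeout(1): n1:back/v2/[r]
after 17 — timeout(3): n3:back/v2/[-]
after 18 — crash(3): n3:✗back/v2/[-]
after 19 — propose(3,'x'): ·
after 20 — deliver 3→2: ·
after 21 — deliver 2→3: ·

2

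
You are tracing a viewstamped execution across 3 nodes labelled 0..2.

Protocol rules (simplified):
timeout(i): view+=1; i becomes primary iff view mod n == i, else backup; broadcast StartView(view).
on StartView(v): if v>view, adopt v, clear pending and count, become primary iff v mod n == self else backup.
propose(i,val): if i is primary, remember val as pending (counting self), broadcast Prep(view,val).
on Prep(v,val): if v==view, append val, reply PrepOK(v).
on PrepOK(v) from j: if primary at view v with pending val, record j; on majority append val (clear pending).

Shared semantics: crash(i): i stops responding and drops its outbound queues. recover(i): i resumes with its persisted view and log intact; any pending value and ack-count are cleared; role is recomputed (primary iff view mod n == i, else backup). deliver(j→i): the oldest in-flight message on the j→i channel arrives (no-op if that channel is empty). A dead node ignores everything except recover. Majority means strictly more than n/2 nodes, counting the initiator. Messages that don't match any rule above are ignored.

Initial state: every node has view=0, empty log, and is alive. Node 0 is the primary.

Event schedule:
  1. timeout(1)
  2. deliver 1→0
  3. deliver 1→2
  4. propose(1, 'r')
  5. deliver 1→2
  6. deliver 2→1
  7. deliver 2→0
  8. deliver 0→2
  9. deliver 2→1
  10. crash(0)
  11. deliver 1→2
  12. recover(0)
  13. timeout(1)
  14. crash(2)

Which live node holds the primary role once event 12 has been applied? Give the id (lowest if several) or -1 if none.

[1] timeout(1) → N1(prim v1 [-])
[2] deliver 1→0 → N0(back v1 [-])
[3] deliver 1→2 → N2(back v1 [-])
[4] propose(1,'r') → ∅
[5] deliver 1→2 → N2(back v1 [r])
[6] deliver 2→1 → N1(prim v1 [r])
[7] deliver 2→0 → ∅
[8] deliver 0→2 → ∅
[9] deliver 2→1 → ∅
[10] crash(0) → N0(✗back v1 [-])
[11] deliver 1→2 → ∅
[12] recover(0) → N0(back v1 [-])

1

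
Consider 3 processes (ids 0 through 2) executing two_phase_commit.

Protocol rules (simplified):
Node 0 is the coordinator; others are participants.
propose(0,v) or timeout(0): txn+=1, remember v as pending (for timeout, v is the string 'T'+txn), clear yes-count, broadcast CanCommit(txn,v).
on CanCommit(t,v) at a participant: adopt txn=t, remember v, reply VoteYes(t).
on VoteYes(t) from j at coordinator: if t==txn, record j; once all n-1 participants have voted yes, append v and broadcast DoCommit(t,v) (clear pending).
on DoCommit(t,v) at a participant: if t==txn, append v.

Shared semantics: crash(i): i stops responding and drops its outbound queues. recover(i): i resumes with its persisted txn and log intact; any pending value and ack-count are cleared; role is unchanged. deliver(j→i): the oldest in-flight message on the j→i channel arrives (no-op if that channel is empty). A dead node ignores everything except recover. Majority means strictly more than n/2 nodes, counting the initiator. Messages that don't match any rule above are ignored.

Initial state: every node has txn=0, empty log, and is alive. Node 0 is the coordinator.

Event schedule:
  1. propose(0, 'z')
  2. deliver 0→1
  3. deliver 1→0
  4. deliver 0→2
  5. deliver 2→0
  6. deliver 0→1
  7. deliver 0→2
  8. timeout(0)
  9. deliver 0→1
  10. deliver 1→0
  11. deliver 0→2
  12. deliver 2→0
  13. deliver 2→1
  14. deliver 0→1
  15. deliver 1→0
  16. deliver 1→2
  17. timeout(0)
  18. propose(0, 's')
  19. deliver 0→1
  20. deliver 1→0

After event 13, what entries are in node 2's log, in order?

e1 propose(0,'z'): 0[coor,t=1,-]
e2 deliver 0→1: 1[part,t=1,-]
e3 deliver 1→0: ·
e4 deliver 0→2: 2[part,t=1,-]
e5 deliver 2→0: 0[coor,t=1,z]
e6 deliver 0→1: 1[part,t=1,z]
e7 deliver 0→2: 2[part,t=1,z]
e8 timeout(0): 0[coor,t=2,z]
e9 deliver 0→1: 1[part,t=2,z]
e10 deliver 1→0: ·
e11 deliver 0→2: 2[part,t=2,z]
e12 deliver 2→0: 0[coor,t=2,z,T2]
e13 deliver 2→1: ·

z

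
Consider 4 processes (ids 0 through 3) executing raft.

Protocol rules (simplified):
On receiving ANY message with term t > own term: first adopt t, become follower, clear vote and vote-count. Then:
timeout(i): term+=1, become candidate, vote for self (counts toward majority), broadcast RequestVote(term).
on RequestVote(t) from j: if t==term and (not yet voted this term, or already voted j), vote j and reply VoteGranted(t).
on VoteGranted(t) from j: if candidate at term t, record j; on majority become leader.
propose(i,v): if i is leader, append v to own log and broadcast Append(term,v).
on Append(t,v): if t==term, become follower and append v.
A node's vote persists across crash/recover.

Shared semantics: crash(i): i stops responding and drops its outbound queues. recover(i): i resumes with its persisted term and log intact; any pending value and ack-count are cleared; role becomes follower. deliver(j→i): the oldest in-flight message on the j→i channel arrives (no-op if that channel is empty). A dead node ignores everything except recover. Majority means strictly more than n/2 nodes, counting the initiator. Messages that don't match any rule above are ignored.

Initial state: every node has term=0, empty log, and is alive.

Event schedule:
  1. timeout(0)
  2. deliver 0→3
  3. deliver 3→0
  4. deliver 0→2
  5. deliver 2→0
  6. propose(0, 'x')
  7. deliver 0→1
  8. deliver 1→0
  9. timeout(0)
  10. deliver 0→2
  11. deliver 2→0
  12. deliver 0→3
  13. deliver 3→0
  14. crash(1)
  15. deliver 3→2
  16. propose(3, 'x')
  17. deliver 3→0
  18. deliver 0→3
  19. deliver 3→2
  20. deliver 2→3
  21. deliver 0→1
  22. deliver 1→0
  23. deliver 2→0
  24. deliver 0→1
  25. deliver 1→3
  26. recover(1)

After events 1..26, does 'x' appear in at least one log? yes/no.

yes

[1] timeout(0) → N0(cand t1 [-])
[2] deliver 0→3 → N3(foll t1 [-])
[3] deliver 3→0 → ∅
[4] deliver 0→2 → N2(foll t1 [-])
[5] deliver 2→0 → N0(lead t1 [-])
[6] propose(0,'x') → N0(lead t1 [x])
[7] deliver 0→1 → N1(foll t1 [-])
[8] deliver 1→0 → ∅
[9] timeout(0) → N0(cand t2 [x])
[10] deliver 0→2 → N2(foll t1 [x])
[11] deliver 2→0 → ∅
[12] deliver 0→3 → N3(foll t1 [x])
[13] deliver 3→0 → ∅
[14] crash(1) → N1(✗foll t1 [-])
[15] deliver 3→2 → ∅
[16] propose(3,'x') → ∅
[17] deliver 3→0 → ∅
[18] deliver 0→3 → N3(foll t2 [x])
[19] deliver 3→2 → ∅
[20] deliver 2→3 → ∅
[21] deliver 0→1 → ∅
[22] deliver 1→0 → ∅
[23] deliver 2→0 → ∅
[24] deliver 0→1 → ∅
[25] deliver 1→3 → ∅
[26] recover(1) → N1(foll t1 [-])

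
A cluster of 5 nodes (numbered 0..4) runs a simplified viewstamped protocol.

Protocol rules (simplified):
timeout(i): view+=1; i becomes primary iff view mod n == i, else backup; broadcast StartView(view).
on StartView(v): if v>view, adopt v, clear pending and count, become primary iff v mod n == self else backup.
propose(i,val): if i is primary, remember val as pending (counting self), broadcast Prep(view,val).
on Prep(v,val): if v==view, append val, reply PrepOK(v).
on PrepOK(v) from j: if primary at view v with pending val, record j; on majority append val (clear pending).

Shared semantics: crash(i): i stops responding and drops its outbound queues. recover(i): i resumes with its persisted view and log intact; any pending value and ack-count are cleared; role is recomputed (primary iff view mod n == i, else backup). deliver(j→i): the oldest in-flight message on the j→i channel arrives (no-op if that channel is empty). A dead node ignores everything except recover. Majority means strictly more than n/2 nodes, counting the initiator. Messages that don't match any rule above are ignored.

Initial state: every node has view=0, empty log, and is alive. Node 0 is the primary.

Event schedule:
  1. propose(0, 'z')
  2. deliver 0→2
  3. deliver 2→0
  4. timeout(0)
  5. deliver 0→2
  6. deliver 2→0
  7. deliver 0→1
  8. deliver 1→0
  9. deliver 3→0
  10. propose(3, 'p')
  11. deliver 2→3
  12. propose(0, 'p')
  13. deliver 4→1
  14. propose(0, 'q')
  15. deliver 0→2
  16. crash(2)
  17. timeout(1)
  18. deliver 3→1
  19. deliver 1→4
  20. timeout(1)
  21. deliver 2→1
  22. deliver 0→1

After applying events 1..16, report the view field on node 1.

0

[1] propose(0,'z') → ∅
[2] deliver 0→2 → N2(back v0 [z])
[3] deliver 2→0 → ∅
[4] timeout(0) → N0(back v1 [-])
[5] deliver 0→2 → N2(back v1 [z])
[6] deliver 2→0 → ∅
[7] deliver 0→1 → N1(back v0 [z])
[8] deliver 1→0 → ∅
[9] deliver 3→0 → ∅
[10] propose(3,'p') → ∅
[11] deliver 2→3 → ∅
[12] propose(0,'p') → ∅
[13] deliver 4→1 → ∅
[14] propose(0,'q') → ∅
[15] deliver 0→2 → ∅
[16] crash(2) → N2(✗back v1 [z])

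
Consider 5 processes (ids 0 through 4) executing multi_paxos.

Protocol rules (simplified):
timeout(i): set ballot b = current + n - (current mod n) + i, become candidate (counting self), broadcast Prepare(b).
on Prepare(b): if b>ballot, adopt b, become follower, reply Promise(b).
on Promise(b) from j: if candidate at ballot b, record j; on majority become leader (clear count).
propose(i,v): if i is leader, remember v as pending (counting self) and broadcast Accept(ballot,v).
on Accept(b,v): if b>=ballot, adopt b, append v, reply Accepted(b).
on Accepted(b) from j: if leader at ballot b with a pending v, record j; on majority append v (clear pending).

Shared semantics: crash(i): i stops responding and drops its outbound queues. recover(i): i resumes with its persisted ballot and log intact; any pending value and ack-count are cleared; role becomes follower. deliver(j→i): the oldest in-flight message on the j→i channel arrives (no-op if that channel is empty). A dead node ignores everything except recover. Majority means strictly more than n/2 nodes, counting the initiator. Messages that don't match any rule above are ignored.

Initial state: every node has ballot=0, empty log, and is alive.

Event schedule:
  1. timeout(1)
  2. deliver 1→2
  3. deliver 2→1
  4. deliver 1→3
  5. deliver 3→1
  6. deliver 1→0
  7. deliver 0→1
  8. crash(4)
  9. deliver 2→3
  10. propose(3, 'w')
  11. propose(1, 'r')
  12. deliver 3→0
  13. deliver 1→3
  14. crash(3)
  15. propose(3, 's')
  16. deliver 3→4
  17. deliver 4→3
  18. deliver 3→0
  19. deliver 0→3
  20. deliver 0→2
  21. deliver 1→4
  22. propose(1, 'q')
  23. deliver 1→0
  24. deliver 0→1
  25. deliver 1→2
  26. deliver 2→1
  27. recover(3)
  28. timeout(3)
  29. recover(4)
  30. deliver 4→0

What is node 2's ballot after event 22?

6

step 1 timeout(1): 1={cand,b=6,log=-}
step 2 deliver 1→2: 2={foll,b=6,log=-}
step 3 deliver 2→1: —
step 4 deliver 1→3: 3={foll,b=6,log=-}
step 5 deliver 3→1: 1={lead,b=6,log=-}
step 6 deliver 1→0: 0={foll,b=6,log=-}
step 7 deliver 0→1: —
step 8 crash(4): 4={✗foll,b=0,log=-}
step 9 deliver 2→3: —
step 10 propose(3,'w'): —
step 11 propose(1,'r'): —
step 12 deliver 3→0: —
step 13 deliver 1→3: 3={foll,b=6,log=r}
step 14 crash(3): 3={✗foll,b=6,log=r}
step 15 propose(3,'s'): —
step 16 deliver 3→4: —
step 17 deliver 4→3: —
step 18 deliver 3→0: —
step 19 deliver 0→3: —
step 20 deliver 0→2: —
step 21 deliver 1→4: —
step 22 propose(1,'q'): —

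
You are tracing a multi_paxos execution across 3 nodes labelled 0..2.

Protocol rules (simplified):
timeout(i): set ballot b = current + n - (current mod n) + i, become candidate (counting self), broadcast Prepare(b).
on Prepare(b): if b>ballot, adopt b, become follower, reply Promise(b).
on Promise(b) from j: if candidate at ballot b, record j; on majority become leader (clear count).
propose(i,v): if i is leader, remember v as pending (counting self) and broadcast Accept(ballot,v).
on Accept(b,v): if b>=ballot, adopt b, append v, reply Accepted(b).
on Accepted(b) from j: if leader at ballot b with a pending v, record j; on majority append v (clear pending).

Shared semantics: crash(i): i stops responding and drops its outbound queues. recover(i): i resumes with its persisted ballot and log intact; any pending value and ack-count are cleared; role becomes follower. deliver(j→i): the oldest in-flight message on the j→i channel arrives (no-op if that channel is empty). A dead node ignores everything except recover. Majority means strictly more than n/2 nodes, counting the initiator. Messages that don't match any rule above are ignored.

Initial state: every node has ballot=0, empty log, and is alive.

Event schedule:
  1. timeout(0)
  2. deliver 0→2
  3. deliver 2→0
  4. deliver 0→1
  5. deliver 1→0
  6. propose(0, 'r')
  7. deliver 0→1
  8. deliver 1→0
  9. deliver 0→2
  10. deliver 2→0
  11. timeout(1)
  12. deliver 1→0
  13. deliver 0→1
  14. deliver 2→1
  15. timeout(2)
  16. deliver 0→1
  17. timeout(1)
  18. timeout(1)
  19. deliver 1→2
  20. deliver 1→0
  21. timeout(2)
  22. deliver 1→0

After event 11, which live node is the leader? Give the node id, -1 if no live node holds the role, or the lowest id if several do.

[1] timeout(0) → N0(cand b3 [-])
[2] deliver 0→2 → N2(foll b3 [-])
[3] deliver 2→0 → N0(lead b3 [-])
[4] deliver 0→1 → N1(foll b3 [-])
[5] deliver 1→0 → ∅
[6] propose(0,'r') → ∅
[7] deliver 0→1 → N1(foll b3 [r])
[8] deliver 1→0 → N0(lead b3 [r])
[9] deliver 0→2 → N2(foll b3 [r])
[10] deliver 2→0 → ∅
[11] timeout(1) → N1(cand b7 [r])

0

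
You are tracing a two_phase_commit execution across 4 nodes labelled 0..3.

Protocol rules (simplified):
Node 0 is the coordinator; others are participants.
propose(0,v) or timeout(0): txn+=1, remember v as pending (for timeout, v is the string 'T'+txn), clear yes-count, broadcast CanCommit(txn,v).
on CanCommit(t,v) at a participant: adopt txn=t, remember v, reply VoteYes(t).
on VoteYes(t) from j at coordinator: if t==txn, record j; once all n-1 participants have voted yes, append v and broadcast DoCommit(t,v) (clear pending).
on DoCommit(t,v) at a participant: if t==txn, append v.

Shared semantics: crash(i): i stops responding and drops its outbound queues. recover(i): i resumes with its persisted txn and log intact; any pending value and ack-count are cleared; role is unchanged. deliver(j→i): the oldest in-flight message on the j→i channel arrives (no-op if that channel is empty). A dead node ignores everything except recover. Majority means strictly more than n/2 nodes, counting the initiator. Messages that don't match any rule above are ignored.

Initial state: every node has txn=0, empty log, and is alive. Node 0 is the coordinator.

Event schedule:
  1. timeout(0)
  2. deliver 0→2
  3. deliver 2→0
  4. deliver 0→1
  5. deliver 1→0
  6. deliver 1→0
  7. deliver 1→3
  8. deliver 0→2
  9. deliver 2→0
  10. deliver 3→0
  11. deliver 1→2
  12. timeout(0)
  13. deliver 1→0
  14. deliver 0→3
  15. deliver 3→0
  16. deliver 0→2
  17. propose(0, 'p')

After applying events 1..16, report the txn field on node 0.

e1 timeout(0): 0[coor,t=1,-]
e2 deliver 0→2: 2[part,t=1,-]
e3 deliver 2→0: ·
e4 deliver 0→1: 1[part,t=1,-]
e5 deliver 1→0: ·
e6 deliver 1→0: ·
e7 deliver 1→3: ·
e8 deliver 0→2: ·
e9 deliver 2→0: ·
e10 deliver 3→0: ·
e11 deliver 1→2: ·
e12 timeout(0): 0[coor,t=2,-]
e13 deliver 1→0: ·
e14 deliver 0→3: 3[part,t=1,-]
e15 deliver 3→0: ·
e16 deliver 0→2: 2[part,t=2,-]

2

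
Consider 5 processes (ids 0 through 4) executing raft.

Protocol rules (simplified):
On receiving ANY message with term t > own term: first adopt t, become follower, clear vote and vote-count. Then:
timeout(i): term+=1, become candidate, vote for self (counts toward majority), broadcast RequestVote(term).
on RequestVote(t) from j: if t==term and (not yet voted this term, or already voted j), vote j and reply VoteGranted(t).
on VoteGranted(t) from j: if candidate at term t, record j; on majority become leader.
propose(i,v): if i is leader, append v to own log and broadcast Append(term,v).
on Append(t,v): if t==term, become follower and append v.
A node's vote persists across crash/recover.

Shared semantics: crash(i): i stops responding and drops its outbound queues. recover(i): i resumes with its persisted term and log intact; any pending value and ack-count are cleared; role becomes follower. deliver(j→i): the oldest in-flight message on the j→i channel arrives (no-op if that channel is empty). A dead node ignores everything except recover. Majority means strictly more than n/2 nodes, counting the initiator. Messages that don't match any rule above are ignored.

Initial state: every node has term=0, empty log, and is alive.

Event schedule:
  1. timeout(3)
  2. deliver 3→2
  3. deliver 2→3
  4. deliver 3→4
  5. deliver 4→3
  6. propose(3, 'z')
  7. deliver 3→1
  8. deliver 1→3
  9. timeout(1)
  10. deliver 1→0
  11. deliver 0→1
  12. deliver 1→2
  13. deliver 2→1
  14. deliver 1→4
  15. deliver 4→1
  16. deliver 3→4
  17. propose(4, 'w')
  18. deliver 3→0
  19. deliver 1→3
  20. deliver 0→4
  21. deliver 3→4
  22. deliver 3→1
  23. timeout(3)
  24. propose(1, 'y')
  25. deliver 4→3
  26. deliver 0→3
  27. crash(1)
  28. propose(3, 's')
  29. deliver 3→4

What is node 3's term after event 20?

step 1 timeout(3): 3={cand,t=1,log=-}
step 2 deliver 3→2: 2={foll,t=1,log=-}
step 3 deliver 2→3: —
step 4 deliver 3→4: 4={foll,t=1,log=-}
step 5 deliver 4→3: 3={lead,t=1,log=-}
step 6 propose(3,'z'): 3={lead,t=1,log=z}
step 7 deliver 3→1: 1={foll,t=1,log=-}
step 8 deliver 1→3: —
step 9 timeout(1): 1={cand,t=2,log=-}
step 10 deliver 1→0: 0={foll,t=2,log=-}
step 11 deliver 0→1: —
step 12 deliver 1→2: 2={foll,t=2,log=-}
step 13 deliver 2→1: 1={lead,t=2,log=-}
step 14 deliver 1→4: 4={foll,t=2,log=-}
step 15 deliver 4→1: —
step 16 deliver 3→4: —
step 17 propose(4,'w'): —
step 18 deliver 3→0: —
step 19 deliver 1→3: 3={foll,t=2,log=z}
step 20 deliver 0→4: —

2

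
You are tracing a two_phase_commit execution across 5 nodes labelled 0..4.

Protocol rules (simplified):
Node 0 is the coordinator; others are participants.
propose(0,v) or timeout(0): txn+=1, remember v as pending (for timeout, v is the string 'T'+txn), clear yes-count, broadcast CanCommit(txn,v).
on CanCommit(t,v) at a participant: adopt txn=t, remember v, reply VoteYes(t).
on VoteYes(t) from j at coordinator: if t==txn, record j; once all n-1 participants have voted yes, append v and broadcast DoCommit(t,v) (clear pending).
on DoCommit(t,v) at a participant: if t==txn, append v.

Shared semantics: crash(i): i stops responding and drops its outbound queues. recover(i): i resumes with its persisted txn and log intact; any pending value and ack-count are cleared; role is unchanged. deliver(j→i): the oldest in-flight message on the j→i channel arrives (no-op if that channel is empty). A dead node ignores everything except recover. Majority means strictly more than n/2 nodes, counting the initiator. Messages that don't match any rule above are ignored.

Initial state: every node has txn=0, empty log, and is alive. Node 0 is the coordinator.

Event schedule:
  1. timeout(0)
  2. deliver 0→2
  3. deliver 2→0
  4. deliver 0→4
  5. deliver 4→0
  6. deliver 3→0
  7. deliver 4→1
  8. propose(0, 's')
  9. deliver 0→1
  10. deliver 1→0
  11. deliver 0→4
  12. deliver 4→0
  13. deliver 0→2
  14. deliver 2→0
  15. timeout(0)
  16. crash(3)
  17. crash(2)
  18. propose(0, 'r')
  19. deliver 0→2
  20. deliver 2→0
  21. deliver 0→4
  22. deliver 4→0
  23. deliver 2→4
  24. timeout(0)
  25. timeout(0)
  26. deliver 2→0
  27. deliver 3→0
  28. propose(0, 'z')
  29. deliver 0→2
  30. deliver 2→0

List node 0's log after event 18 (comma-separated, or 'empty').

empty

after 1 — timeout(0): n0:coor/t1/[-]
after 2 — deliver 0→2: n2:part/t1/[-]
after 3 — deliver 2→0: ·
after 4 — deliver 0→4: n4:part/t1/[-]
after 5 — deliver 4→0: ·
after 6 — deliver 3→0: ·
after 7 — deliver 4→1: ·
after 8 — propose(0,'s'): n0:coor/t2/[-]
after 9 — deliver 0→1: n1:part/t1/[-]
after 10 — deliver 1→0: ·
after 11 — deliver 0→4: n4:part/t2/[-]
after 12 — deliver 4→0: ·
after 13 — deliver 0→2: n2:part/t2/[-]
after 14 — deliver 2→0: ·
after 15 — timeout(0): n0:coor/t3/[-]
after 16 — crash(3): n3:✗part/t0/[-]
after 17 — crash(2): n2:✗part/t2/[-]
after 18 — propose(0,'r'): n0:coor/t4/[-]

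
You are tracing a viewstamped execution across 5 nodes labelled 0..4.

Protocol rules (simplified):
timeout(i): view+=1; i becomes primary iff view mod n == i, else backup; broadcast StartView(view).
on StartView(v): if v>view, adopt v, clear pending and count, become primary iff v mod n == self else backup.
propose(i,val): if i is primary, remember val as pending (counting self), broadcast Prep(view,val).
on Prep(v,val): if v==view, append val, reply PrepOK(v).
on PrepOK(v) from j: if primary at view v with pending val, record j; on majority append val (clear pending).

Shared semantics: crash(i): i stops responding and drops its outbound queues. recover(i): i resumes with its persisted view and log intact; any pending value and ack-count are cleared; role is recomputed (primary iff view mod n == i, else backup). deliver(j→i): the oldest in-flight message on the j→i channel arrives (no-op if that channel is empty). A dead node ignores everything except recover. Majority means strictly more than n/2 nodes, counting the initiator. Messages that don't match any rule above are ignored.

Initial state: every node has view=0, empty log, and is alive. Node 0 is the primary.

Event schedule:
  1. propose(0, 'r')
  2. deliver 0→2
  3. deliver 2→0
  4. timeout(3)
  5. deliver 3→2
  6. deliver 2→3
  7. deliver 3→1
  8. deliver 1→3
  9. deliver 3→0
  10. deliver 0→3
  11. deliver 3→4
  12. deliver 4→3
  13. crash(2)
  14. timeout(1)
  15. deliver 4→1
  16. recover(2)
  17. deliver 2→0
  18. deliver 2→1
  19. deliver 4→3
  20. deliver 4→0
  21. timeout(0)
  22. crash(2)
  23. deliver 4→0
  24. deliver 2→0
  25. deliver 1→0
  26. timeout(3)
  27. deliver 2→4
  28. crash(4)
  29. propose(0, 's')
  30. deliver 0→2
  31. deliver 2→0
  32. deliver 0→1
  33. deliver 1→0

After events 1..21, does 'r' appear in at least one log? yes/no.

e1 propose(0,'r'): ·
e2 deliver 0→2: 2[back,v=0,r]
e3 deliver 2→0: ·
e4 timeout(3): 3[back,v=1,-]
e5 deliver 3→2: 2[back,v=1,r]
e6 deliver 2→3: ·
e7 deliver 3→1: 1[prim,v=1,-]
e8 deliver 1→3: ·
e9 deliver 3→0: 0[back,v=1,-]
e10 deliver 0→3: ·
e11 deliver 3→4: 4[back,v=1,-]
e12 deliver 4→3: ·
e13 crash(2): 2[✗back,v=1,r]
e14 timeout(1): 1[back,v=2,-]
e15 deliver 4→1: ·
e16 recover(2): 2[back,v=1,r]
e17 deliver 2→0: ·
e18 deliver 2→1: ·
e19 deliver 4→3: ·
e20 deliver 4→0: ·
e21 timeout(0): 0[back,v=2,-]

yes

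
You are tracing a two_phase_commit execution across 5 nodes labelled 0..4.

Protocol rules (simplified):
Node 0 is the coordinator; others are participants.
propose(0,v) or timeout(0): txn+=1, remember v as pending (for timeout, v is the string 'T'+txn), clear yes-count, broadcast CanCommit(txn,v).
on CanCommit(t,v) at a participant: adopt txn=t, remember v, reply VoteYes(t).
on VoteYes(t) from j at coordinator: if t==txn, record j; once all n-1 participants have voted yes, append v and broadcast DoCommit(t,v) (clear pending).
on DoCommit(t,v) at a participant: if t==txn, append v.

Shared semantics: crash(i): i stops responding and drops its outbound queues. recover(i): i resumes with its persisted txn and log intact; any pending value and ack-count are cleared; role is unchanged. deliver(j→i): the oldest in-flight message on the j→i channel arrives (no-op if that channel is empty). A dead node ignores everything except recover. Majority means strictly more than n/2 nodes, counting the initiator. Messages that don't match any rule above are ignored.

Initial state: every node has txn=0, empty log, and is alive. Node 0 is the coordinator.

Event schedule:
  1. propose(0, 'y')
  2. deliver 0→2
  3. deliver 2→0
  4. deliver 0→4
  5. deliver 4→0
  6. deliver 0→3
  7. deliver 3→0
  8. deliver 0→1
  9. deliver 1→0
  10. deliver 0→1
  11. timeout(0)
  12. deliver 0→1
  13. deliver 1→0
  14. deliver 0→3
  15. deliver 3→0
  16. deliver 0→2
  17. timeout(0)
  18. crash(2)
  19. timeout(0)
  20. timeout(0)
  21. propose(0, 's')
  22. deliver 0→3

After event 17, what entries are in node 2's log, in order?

y

e1 propose(0,'y'): 0[coor,t=1,-]
e2 deliver 0→2: 2[part,t=1,-]
e3 deliver 2→0: ·
e4 deliver 0→4: 4[part,t=1,-]
e5 deliver 4→0: ·
e6 deliver 0→3: 3[part,t=1,-]
e7 deliver 3→0: ·
e8 deliver 0→1: 1[part,t=1,-]
e9 deliver 1→0: 0[coor,t=1,y]
e10 deliver 0→1: 1[part,t=1,y]
e11 timeout(0): 0[coor,t=2,y]
e12 deliver 0→1: 1[part,t=2,y]
e13 deliver 1→0: ·
e14 deliver 0→3: 3[part,t=1,y]
e15 deliver 3→0: ·
e16 deliver 0→2: 2[part,t=1,y]
e17 timeout(0): 0[coor,t=3,y]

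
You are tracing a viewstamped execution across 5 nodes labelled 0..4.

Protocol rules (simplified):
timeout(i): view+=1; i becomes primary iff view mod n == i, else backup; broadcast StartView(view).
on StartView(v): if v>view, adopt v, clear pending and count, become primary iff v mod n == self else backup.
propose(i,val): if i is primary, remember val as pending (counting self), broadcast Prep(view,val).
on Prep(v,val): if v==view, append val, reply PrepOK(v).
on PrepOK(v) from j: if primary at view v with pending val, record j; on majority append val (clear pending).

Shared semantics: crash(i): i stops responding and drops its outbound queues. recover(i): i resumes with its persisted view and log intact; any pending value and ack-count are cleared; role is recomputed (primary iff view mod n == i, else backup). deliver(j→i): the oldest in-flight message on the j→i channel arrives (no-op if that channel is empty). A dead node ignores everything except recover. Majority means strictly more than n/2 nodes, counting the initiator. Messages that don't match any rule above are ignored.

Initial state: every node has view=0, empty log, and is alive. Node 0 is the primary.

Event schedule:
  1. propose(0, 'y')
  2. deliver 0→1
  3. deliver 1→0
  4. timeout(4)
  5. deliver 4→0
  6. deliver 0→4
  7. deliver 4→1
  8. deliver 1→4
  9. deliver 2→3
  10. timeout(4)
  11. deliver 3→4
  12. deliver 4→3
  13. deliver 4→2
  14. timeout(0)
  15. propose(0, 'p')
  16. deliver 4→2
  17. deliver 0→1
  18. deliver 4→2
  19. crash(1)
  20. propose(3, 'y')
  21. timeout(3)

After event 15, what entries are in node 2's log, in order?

e1 propose(0,'y'): ·
e2 deliver 0→1: 1[back,v=0,y]
e3 deliver 1→0: ·
e4 timeout(4): 4[back,v=1,-]
e5 deliver 4→0: 0[back,v=1,-]
e6 deliver 0→4: ·
e7 deliver 4→1: 1[prim,v=1,y]
e8 deliver 1→4: ·
e9 deliver 2→3: ·
e10 timeout(4): 4[back,v=2,-]
e11 deliver 3→4: ·
e12 deliver 4→3: 3[back,v=1,-]
e13 deliver 4→2: 2[back,v=1,-]
e14 timeout(0): 0[back,v=2,-]
e15 propose(0,'p'): ·

empty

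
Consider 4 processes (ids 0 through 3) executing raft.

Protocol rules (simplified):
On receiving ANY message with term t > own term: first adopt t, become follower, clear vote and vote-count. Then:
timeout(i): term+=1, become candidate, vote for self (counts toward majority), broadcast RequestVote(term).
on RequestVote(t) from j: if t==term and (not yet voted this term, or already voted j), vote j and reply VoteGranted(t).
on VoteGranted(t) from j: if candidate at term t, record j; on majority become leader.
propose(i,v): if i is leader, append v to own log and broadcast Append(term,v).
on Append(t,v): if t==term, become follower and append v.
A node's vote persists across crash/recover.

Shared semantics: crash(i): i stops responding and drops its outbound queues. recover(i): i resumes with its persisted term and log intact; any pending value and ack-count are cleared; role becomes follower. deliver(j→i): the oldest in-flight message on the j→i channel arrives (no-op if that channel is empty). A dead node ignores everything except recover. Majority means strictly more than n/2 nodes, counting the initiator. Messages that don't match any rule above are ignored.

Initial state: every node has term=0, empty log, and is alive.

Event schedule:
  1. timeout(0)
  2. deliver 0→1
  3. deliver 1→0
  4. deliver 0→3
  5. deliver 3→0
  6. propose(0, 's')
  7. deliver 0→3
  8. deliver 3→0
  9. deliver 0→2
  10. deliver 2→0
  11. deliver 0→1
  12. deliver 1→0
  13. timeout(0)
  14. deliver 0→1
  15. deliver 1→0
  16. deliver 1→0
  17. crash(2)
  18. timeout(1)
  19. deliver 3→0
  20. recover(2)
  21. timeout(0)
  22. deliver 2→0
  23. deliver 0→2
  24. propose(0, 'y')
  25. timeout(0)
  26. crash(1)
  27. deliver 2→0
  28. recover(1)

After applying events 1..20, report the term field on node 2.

1

step 1 timeout(0): 0={cand,t=1,log=-}
step 2 deliver 0→1: 1={foll,t=1,log=-}
step 3 deliver 1→0: —
step 4 deliver 0→3: 3={foll,t=1,log=-}
step 5 deliver 3→0: 0={lead,t=1,log=-}
step 6 propose(0,'s'): 0={lead,t=1,log=s}
step 7 deliver 0→3: 3={foll,t=1,log=s}
step 8 deliver 3→0: —
step 9 deliver 0→2: 2={foll,t=1,log=-}
step 10 deliver 2→0: —
step 11 deliver 0→1: 1={foll,t=1,log=s}
step 12 deliver 1→0: —
step 13 timeout(0): 0={cand,t=2,log=s}
step 14 deliver 0→1: 1={foll,t=2,log=s}
step 15 deliver 1→0: —
step 16 deliver 1→0: —
step 17 crash(2): 2={✗foll,t=1,log=-}
step 18 timeout(1): 1={cand,t=3,log=s}
step 19 deliver 3→0: —
step 20 recover(2): 2={foll,t=1,log=-}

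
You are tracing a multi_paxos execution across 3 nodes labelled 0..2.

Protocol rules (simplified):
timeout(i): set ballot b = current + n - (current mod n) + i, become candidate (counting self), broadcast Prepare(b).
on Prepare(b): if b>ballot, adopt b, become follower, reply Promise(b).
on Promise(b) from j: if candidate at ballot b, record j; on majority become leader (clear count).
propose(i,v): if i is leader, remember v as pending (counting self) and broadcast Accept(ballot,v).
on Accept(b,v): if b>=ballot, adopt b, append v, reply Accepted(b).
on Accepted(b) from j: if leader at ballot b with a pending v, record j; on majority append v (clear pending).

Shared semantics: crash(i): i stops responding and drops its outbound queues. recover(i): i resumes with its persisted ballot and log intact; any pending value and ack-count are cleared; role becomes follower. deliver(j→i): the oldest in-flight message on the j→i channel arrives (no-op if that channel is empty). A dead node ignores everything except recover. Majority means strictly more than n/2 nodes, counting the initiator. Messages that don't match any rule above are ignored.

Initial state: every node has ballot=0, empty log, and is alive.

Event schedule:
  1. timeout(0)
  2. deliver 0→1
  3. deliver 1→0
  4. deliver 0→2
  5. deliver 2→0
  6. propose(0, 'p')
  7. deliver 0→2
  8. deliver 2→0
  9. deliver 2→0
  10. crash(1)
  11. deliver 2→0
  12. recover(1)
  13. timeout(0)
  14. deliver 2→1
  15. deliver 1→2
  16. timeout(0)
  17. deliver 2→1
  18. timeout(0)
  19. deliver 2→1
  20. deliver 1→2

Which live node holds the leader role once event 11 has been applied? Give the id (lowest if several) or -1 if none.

1. timeout(0):  <0:cand b3 ->
2. deliver 0→1:  <1:foll b3 ->
3. deliver 1→0:  <0:lead b3 ->
4. deliver 0→2:  <2:foll b3 ->
5. deliver 2→0:  nop
6. propose(0,'p'):  nop
7. deliver 0→2:  <2:foll b3 p>
8. deliver 2→0:  <0:lead b3 p>
9. deliver 2→0:  nop
10. crash(1):  <1:✗foll b3 ->
11. deliver 2→0:  nop

0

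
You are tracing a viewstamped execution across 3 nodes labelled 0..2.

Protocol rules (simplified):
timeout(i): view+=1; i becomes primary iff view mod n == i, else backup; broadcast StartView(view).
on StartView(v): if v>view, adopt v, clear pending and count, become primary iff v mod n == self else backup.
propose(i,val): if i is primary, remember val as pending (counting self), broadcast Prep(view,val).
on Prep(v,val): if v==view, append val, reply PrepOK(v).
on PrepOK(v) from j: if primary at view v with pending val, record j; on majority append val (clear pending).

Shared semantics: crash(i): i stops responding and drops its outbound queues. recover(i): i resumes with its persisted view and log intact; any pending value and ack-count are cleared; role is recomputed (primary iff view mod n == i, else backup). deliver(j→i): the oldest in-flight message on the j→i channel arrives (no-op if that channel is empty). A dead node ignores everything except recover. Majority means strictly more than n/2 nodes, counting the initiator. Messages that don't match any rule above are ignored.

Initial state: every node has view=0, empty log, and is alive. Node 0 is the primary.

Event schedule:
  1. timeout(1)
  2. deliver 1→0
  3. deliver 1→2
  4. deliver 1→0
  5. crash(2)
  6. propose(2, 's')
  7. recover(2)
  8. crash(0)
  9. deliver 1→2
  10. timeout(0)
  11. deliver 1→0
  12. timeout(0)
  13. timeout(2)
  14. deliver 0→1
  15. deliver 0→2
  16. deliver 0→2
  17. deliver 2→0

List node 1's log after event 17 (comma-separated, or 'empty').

empty

1. timeout(1):  <1:prim v1 ->
2. deliver 1→0:  <0:back v1 ->
3. deliver 1→2:  <2:back v1 ->
4. deliver 1→0:  nop
5. crash(2):  <2:✗back v1 ->
6. propose(2,'s'):  nop
7. recover(2):  <2:back v1 ->
8. crash(0):  <0:✗back v1 ->
9. deliver 1→2:  nop
10. timeout(0):  nop
11. deliver 1→0:  nop
12. timeout(0):  nop
13. timeout(2):  <2:prim v2 ->
14. deliver 0→1:  nop
15. deliver 0→2:  nop
16. deliver 0→2:  nop
17. deliver 2→0:  nop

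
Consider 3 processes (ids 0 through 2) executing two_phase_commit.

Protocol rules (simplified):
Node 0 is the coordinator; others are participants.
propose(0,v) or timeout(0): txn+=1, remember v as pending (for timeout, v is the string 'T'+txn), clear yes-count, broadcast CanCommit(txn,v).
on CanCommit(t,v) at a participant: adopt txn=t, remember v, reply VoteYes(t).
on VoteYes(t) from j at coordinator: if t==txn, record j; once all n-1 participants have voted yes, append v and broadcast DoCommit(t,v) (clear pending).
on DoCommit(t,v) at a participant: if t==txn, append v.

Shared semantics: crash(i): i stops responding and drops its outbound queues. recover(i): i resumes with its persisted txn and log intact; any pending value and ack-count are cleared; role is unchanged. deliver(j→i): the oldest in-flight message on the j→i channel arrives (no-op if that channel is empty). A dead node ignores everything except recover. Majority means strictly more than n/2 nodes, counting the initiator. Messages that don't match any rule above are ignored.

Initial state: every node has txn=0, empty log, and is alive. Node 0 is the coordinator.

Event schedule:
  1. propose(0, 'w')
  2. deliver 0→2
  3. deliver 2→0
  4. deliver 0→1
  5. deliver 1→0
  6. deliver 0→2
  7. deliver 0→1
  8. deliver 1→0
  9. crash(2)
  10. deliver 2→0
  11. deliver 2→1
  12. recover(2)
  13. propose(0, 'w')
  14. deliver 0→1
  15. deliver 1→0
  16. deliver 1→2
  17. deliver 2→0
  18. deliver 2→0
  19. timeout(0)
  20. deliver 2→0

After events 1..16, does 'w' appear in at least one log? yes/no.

yes

after 1 — propose(0,'w'): n0:coor/t1/[-]
after 2 — deliver 0→2: n2:part/t1/[-]
after 3 — deliver 2→0: ·
after 4 — deliver 0→1: n1:part/t1/[-]
after 5 — deliver 1→0: n0:coor/t1/[w]
after 6 — deliver 0→2: n2:part/t1/[w]
after 7 — deliver 0→1: n1:part/t1/[w]
after 8 — deliver 1→0: ·
after 9 — crash(2): n2:✗part/t1/[w]
after 10 — deliver 2→0: ·
after 11 — deliver 2→1: ·
after 12 — recover(2): n2:part/t1/[w]
after 13 — propose(0,'w'): n0:coor/t2/[w]
after 14 — deliver 0→1: n1:part/t2/[w]
after 15 — deliver 1→0: ·
after 16 — deliver 1→2: ·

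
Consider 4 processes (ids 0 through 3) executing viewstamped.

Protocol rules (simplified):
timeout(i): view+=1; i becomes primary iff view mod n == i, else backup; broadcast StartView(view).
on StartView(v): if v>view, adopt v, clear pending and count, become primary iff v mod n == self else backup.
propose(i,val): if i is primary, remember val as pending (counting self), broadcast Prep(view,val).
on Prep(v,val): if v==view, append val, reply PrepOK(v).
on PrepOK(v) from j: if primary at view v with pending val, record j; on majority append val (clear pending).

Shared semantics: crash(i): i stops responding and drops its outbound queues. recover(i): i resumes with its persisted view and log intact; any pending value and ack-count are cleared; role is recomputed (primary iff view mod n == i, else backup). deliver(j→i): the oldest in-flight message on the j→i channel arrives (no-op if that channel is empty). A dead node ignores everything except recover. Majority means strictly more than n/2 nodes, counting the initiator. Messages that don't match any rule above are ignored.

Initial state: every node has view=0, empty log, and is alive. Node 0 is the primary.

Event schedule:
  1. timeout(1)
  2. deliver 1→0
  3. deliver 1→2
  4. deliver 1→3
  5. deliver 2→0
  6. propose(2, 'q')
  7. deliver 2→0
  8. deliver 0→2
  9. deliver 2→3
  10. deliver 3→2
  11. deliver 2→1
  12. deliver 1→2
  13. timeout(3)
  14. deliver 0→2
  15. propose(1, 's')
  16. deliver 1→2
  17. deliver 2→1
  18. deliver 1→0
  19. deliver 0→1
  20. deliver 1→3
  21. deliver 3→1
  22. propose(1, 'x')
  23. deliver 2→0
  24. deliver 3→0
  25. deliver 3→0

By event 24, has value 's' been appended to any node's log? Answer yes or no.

after 1 — timeout(1): n1:prim/v1/[-]
after 2 — deliver 1→0: n0:back/v1/[-]
after 3 — deliver 1→2: n2:back/v1/[-]
after 4 — deliver 1→3: n3:back/v1/[-]
after 5 — deliver 2→0: ·
after 6 — propose(2,'q'): ·
after 7 — deliver 2→0: ·
after 8 — deliver 0→2: ·
after 9 — deliver 2→3: ·
after 10 — deliver 3→2: ·
after 11 — deliver 2→1: ·
after 12 — deliver 1→2: ·
after 13 — timeout(3): n3:back/v2/[-]
after 14 — deliver 0→2: ·
after 15 — propose(1,'s'): ·
after 16 — deliver 1→2: n2:back/v1/[s]
after 17 — deliver 2→1: ·
after 18 — deliver 1→0: n0:back/v1/[s]
after 19 — deliver 0→1: n1:prim/v1/[s]
after 20 — deliver 1→3: ·
after 21 — deliver 3→1: n1:back/v2/[s]
after 22 — propose(1,'x'): ·
after 23 — deliver 2→0: ·
after 24 — deliver 3→0: n0:back/v2/[s]

yes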